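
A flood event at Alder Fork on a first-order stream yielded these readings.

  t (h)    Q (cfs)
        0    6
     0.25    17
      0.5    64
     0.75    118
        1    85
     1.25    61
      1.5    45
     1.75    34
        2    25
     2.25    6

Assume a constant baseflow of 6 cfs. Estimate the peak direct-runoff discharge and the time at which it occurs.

Q_p = 112.0 cfs at t = 0.75 h

Subtracting baseflow gives direct-runoff ordinates: 0.0, 11.0, 58.0, 112.0, 79.0, 55.0, 39.0, 28.0, 19.0, 0.0 cfs.
The maximum is 112.0 cfs, occurring at the reading for t = 0.75 h.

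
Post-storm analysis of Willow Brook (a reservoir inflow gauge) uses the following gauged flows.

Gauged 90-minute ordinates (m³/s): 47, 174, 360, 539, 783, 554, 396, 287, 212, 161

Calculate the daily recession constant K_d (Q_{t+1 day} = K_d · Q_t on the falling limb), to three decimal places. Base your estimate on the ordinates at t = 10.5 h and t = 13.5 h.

K_d ≈ 0.010

Between t = 10.5 h and t = 13.5 h the flow falls from 287 to 161 m³/s over 2×1.5 h = 3 h.
Per-interval ratio K = (161/287)^(1/2) = 0.7490; K_d = K^(24/1.5) = 0.010.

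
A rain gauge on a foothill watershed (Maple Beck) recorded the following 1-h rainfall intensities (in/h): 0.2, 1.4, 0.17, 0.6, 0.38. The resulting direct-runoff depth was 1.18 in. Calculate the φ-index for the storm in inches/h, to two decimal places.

φ ≈ 0.41 in/h

Only the 2 blocks with intensity above φ contribute runoff: 1.4, 0.6 in/h.
Σ(I−φ)·Δt = d  ⇒  (1.4+0.6 − 2φ)·1 = 1.18
φ = (2.000 − 1.18/1) / 2 = 0.41 in/h.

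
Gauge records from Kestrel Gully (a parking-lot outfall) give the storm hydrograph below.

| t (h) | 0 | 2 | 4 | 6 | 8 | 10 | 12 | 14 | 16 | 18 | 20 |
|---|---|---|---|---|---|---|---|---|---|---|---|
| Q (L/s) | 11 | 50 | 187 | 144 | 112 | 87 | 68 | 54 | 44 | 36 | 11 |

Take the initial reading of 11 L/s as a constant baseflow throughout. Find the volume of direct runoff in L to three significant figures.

V ≈ 4.92 × 10^6 L

Direct-runoff ordinates (Q − Q_b): 0.0, 39.0, 176.0, 133.0, 101.0, 76.0, 57.0, 43.0, 33.0, 25.0, 0.0 L/s.
ΣQ_DR = 683.0 L/s.
With Δt = 2 h = 7200 s, V = ΣQ_DR · Δt = 683.0 × 7200 = 4.92 × 10^6 L.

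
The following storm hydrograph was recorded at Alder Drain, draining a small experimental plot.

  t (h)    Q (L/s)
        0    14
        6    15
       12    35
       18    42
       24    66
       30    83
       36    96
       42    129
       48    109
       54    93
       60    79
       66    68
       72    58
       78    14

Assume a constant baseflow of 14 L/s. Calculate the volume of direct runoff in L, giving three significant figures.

V ≈ 1.52 × 10^7 L

Direct-runoff ordinates (Q − Q_b): 0.0, 1.0, 21.0, 28.0, 52.0, 69.0, 82.0, 115.0, 95.0, 79.0, 65.0, 54.0, 44.0, 0.0 L/s.
ΣQ_DR = 705.0 L/s.
With Δt = 6 h = 21600 s, V = ΣQ_DR · Δt = 705.0 × 21600 = 1.52 × 10^7 L.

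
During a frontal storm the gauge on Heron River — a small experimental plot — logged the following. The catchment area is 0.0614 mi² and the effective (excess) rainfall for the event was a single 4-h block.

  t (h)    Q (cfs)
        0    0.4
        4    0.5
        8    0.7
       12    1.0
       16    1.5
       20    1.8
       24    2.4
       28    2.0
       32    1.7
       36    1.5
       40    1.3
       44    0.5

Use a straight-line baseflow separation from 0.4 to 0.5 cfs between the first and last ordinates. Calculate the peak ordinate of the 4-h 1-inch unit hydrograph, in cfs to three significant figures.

U_p ≈ 1.95 cfs

Direct runoff: 0.00, 0.09, 0.28, 0.57, 1.06, 1.35, 1.95, 1.54, 1.23, 1.02, 0.81, 0.00 cfs; ΣQ_DR = 9.900 cfs, peak = 1.95 cfs.
Runoff depth d = ΣQ_DR·Δt / A = 9.900 × 14400 / (0.0614 mi²) = 0.9994 in.
The 1-inch UH is the DRH scaled by (1 in)/d, so U_p = 1.95 × 1/0.9994 = 1.95 cfs.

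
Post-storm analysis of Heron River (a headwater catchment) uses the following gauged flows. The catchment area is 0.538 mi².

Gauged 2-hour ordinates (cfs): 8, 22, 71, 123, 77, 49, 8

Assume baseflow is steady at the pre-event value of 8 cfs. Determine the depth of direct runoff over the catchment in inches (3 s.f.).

d ≈ 1.74 in

Direct runoff: 0.0, 14.0, 63.0, 115.0, 69.0, 41.0, 0.0 cfs; ΣQ_DR = 302.0 cfs.
V = ΣQ_DR · Δt = 302.0 × 7200 s = 2.174 × 10^6 ft³.
Over A = 0.538 mi², depth = V / A = 1.74 in.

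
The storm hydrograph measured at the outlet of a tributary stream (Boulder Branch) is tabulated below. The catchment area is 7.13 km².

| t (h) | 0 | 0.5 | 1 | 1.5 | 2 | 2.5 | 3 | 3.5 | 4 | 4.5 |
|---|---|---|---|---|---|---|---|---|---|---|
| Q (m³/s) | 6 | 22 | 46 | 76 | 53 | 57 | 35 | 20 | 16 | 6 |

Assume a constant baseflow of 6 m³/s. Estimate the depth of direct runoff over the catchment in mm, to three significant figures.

d ≈ 69.9 mm

Direct runoff: 0.0, 16.0, 40.0, 70.0, 47.0, 51.0, 29.0, 14.0, 10.0, 0.0 m³/s; ΣQ_DR = 277.0 m³/s.
V = ΣQ_DR · Δt = 277.0 × 1800 s = 4.986 × 10^5 m³.
Over A = 7.13 km², depth = V / A = 69.9 mm.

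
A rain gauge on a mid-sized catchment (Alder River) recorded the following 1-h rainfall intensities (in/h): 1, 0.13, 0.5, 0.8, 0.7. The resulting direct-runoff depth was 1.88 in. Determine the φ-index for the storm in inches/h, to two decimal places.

Only the 4 blocks with intensity above φ contribute runoff: 1, 0.5, 0.8, 0.7 in/h.
Σ(I−φ)·Δt = d  ⇒  (1+0.5+0.8+0.7 − 4φ)·1 = 1.88
φ = (3.000 − 1.88/1) / 4 = 0.28 in/h.

φ ≈ 0.28 in/h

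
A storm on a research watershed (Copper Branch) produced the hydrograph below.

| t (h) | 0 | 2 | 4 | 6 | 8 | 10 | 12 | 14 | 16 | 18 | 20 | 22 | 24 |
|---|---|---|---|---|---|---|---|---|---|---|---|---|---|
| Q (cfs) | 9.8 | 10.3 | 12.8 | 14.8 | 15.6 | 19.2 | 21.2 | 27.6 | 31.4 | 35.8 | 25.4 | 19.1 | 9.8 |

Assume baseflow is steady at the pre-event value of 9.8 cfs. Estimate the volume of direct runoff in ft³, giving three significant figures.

V ≈ 9.03 × 10^5 ft³

Direct-runoff ordinates (Q − Q_b): 0.0, 0.5, 3.0, 5.0, 5.8, 9.4, 11.4, 17.8, 21.6, 26.0, 15.6, 9.3, 0.0 cfs.
ΣQ_DR = 125.4 cfs.
With Δt = 2 h = 7200 s, V = ΣQ_DR · Δt = 125.4 × 7200 = 9.03 × 10^5 ft³.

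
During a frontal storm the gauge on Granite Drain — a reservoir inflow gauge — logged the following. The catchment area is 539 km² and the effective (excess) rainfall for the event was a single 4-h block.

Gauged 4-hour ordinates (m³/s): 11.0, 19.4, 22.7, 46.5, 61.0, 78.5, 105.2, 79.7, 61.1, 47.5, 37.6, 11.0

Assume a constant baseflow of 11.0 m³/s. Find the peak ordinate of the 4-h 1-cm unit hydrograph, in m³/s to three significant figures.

U_p ≈ 78.5 m³/s

Direct runoff: 0.0, 8.4, 11.7, 35.5, 50.0, 67.5, 94.2, 68.7, 50.1, 36.5, 26.6, 0.0 m³/s; ΣQ_DR = 449.2 m³/s, peak = 94.2 m³/s.
Runoff depth d = ΣQ_DR·Δt / A = 449.2 × 14400 / (539 km²) = 12.00 mm.
The 1-cm UH is the DRH scaled by (10 mm)/d, so U_p = 94.2 × 10/12.00 = 78.5 m³/s.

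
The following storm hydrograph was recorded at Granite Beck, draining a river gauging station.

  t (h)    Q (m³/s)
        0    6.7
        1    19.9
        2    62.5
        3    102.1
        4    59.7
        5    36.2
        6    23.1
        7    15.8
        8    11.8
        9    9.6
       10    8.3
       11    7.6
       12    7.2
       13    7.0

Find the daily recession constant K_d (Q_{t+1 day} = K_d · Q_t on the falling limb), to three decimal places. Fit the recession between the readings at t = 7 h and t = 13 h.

K_d ≈ 0.039

Between t = 7 h and t = 13 h the flow falls from 15.8 to 7.0 m³/s over 6×1 h = 6 h.
Per-interval ratio K = (7.0/15.8)^(1/6) = 0.8731; K_d = K^(24/1) = 0.039.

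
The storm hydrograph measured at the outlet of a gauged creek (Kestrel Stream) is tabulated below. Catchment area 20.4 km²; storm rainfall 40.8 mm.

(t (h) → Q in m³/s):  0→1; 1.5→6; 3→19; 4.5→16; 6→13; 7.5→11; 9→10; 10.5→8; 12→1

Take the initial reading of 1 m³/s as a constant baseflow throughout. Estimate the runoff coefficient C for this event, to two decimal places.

C ≈ 0.49

ΣQ_DR = 76.00 m³/s; V = ΣQ_DR·Δt = 4.104 × 10^5 m³.
Runoff depth d = V / A = 20.12 mm.
C = d / P = 20.12 / 40.8 = 0.49.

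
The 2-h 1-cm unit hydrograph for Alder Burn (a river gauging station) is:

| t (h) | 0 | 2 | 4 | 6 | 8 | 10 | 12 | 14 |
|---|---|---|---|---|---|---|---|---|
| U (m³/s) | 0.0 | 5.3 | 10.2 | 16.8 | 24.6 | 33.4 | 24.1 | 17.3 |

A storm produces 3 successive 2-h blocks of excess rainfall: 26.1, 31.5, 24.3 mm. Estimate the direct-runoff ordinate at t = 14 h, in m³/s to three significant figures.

By discrete convolution, Q_j = Σ (P_i / 10 mm) · U_{j−i}.
At t = 14 h (j=7): Q = (26.1/10)·17.3 + (31.5/10)·24.1 + (24.3/10)·33.4 = 202 m³/s.

Q ≈ 202 m³/s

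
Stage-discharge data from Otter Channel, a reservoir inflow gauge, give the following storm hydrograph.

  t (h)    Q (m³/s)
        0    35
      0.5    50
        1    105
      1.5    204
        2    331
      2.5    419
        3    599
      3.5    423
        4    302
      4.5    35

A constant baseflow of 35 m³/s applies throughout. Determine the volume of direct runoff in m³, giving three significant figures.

Direct-runoff ordinates (Q − Q_b): 0.0, 15.0, 70.0, 169.0, 296.0, 384.0, 564.0, 388.0, 267.0, 0.0 m³/s.
ΣQ_DR = 2153 m³/s.
With Δt = 0.5 h = 1800 s, V = ΣQ_DR · Δt = 2153 × 1800 = 3.88 × 10^6 m³.

V ≈ 3.88 × 10^6 m³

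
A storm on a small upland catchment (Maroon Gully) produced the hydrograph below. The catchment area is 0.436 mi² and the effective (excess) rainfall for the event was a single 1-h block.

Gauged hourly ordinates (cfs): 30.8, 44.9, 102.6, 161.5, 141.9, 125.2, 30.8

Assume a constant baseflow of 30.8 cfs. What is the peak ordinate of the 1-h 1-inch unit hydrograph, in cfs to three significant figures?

Direct runoff: 0.0, 14.1, 71.8, 130.7, 111.1, 94.4, 0.0 cfs; ΣQ_DR = 422.1 cfs, peak = 130.7 cfs.
Runoff depth d = ΣQ_DR·Δt / A = 422.1 × 3600 / (0.436 mi²) = 1.500 in.
The 1-inch UH is the DRH scaled by (1 in)/d, so U_p = 130.7 × 1/1.500 = 87.1 cfs.

U_p ≈ 87.1 cfs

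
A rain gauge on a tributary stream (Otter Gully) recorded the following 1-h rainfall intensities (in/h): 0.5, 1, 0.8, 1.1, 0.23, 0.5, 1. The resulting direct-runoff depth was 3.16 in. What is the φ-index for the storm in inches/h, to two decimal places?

Only the 6 blocks with intensity above φ contribute runoff: 0.5, 1, 0.8, 1.1, 0.5, 1 in/h.
Σ(I−φ)·Δt = d  ⇒  (0.5+1+0.8+1.1+0.5+1 − 6φ)·1 = 3.16
φ = (4.900 − 3.16/1) / 6 = 0.29 in/h.

φ ≈ 0.29 in/h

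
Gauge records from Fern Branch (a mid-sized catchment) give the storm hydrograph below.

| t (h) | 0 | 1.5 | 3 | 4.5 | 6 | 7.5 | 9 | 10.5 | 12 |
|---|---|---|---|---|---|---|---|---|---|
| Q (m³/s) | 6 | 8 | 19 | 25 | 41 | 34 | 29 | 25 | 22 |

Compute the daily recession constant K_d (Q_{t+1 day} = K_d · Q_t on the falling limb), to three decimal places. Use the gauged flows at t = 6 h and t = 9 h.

K_d ≈ 0.063

Between t = 6 h and t = 9 h the flow falls from 41 to 29 m³/s over 2×1.5 h = 3 h.
Per-interval ratio K = (29/41)^(1/2) = 0.8410; K_d = K^(24/1.5) = 0.063.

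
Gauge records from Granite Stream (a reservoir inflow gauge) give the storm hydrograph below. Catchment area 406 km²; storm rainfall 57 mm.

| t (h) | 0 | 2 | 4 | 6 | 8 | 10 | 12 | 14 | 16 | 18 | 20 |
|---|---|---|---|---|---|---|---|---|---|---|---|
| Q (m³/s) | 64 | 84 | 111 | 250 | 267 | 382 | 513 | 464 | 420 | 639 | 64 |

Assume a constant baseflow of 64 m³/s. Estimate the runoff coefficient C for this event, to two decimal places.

C ≈ 0.79

ΣQ_DR = 2554 m³/s; V = ΣQ_DR·Δt = 1.839 × 10^7 m³.
Runoff depth d = V / A = 45.29 mm.
C = d / P = 45.29 / 57 = 0.79.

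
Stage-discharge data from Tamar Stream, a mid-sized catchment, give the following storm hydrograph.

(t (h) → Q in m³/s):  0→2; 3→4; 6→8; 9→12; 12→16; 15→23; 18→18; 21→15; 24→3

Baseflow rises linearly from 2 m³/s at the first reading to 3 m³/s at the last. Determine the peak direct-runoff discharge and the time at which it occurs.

Subtracting baseflow gives direct-runoff ordinates: 0.00, 1.88, 5.75, 9.62, 13.50, 20.38, 15.25, 12.12, 0.00 m³/s.
The maximum is 20.38 m³/s, occurring at the reading for t = 15 h.

Q_p = 20.38 m³/s at t = 15 h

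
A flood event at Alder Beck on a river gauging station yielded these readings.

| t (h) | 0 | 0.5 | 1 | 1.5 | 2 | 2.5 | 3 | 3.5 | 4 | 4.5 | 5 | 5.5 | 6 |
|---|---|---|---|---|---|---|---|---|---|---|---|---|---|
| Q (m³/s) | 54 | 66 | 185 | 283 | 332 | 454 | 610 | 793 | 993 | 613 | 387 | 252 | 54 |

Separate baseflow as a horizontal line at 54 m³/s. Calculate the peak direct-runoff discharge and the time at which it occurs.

Q_p = 939.0 m³/s at t = 4 h

Subtracting baseflow gives direct-runoff ordinates: 0.0, 12.0, 131.0, 229.0, 278.0, 400.0, 556.0, 739.0, 939.0, 559.0, 333.0, 198.0, 0.0 m³/s.
The maximum is 939.0 m³/s, occurring at the reading for t = 4 h.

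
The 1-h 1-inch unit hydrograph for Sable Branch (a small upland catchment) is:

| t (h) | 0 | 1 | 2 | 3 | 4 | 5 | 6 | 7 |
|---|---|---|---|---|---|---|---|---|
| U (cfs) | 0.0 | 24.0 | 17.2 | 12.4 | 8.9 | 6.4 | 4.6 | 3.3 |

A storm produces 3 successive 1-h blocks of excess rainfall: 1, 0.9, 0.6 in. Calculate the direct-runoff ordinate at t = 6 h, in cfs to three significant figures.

By discrete convolution, Q_j = Σ (P_i / 1 in) · U_{j−i}.
At t = 6 h (j=6): Q = (1/1)·4.6 + (0.9/1)·6.4 + (0.6/1)·8.9 = 15.7 cfs.

Q ≈ 15.7 cfs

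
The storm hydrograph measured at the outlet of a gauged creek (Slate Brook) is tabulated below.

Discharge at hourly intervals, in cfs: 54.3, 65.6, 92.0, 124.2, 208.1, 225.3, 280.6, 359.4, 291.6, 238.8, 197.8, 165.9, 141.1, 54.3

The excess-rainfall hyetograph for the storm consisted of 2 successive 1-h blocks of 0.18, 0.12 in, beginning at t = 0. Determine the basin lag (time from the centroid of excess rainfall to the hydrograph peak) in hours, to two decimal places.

t_L ≈ 6.10 h

Centroid of excess rainfall: t_c = Σ P_i·t̄_i / ΣP_i = 0.9000 h (block centres at 0.5, 1.5 h).
Hydrograph peak occurs at t = 7 h, so basin lag t_L = 7 − 0.9000 = 6.10 h.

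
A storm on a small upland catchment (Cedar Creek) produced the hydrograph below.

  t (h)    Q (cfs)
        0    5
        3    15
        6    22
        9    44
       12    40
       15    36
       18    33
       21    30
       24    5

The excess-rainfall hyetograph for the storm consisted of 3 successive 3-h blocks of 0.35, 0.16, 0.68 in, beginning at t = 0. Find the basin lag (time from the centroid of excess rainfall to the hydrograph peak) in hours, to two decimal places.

t_L ≈ 3.67 h

Centroid of excess rainfall: t_c = Σ P_i·t̄_i / ΣP_i = 5.3319 h (block centres at 1.5, 4.5, 7.5 h).
Hydrograph peak occurs at t = 9 h, so basin lag t_L = 9 − 5.3319 = 3.67 h.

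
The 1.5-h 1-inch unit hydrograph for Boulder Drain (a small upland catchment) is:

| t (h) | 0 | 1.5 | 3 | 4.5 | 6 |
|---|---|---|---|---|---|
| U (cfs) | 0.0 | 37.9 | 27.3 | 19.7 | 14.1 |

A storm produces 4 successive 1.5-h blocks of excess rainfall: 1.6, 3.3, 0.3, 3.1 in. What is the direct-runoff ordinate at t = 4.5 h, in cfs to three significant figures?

Q ≈ 133 cfs

By discrete convolution, Q_j = Σ (P_i / 1 in) · U_{j−i}.
At t = 4.5 h (j=3): Q = (1.6/1)·19.7 + (3.3/1)·27.3 + (0.3/1)·37.9 + (3.1/1)·0.0 = 133 cfs.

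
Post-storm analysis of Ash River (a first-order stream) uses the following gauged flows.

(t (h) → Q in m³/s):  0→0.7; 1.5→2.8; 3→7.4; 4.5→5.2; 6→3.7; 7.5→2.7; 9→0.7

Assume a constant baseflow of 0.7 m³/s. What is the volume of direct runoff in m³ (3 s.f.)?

Direct-runoff ordinates (Q − Q_b): 0.0, 2.1, 6.7, 4.5, 3.0, 2.0, 0.0 m³/s.
ΣQ_DR = 18.30 m³/s.
With Δt = 1.5 h = 5400 s, V = ΣQ_DR · Δt = 18.30 × 5400 = 98800 m³.

V ≈ 98800 m³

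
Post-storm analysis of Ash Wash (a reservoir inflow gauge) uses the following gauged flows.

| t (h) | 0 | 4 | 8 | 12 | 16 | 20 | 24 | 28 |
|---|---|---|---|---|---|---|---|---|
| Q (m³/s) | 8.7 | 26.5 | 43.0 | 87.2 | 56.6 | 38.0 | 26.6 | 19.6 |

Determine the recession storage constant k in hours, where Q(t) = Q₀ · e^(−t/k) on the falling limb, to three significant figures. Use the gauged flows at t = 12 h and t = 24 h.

On the falling limb, Q drops from 87.2 to 26.6 m³/s between t = 12 h and t = 24 h (Δt = 12 h).
k = −Δt / ln(Q₂/Q₁) = −12 / ln(26.6/87.2) = 10.1 h.

k ≈ 10.1 h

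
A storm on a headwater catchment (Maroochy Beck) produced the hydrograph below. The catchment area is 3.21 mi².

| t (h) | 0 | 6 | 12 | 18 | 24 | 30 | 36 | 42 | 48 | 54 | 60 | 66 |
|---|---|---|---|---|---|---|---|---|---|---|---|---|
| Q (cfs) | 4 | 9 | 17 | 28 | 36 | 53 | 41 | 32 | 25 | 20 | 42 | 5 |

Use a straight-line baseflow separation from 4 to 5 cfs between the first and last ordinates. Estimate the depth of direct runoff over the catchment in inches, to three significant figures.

d ≈ 0.747 in

Direct runoff: 0.00, 4.91, 12.82, 23.73, 31.64, 48.55, 36.45, 27.36, 20.27, 15.18, 37.09, 0.00 cfs; ΣQ_DR = 258.0 cfs.
V = ΣQ_DR · Δt = 258.0 × 21600 s = 5.573 × 10^6 ft³.
Over A = 3.21 mi², depth = V / A = 0.747 in.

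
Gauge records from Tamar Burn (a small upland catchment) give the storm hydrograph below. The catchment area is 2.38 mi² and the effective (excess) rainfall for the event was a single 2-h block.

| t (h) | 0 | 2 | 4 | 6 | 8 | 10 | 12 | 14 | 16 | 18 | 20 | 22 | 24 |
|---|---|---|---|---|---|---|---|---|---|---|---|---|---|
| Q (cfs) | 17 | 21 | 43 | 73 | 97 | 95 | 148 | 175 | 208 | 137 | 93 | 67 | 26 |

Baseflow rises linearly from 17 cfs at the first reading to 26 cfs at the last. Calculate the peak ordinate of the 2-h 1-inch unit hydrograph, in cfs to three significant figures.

U_p ≈ 154 cfs

Direct runoff: 0.00, 3.25, 24.50, 53.75, 77.00, 74.25, 126.50, 152.75, 185.00, 113.25, 68.50, 41.75, 0.00 cfs; ΣQ_DR = 920.5 cfs, peak = 185.00 cfs.
Runoff depth d = ΣQ_DR·Δt / A = 920.5 × 7200 / (2.38 mi²) = 1.199 in.
The 1-inch UH is the DRH scaled by (1 in)/d, so U_p = 185.00 × 1/1.199 = 154 cfs.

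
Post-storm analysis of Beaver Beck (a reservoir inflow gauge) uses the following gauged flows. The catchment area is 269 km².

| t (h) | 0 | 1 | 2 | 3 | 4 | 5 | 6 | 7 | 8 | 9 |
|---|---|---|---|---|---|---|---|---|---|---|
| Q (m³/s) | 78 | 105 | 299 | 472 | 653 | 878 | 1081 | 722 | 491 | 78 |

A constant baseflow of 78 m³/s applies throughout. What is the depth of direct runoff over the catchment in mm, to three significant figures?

d ≈ 54.6 mm

Direct runoff: 0.0, 27.0, 221.0, 394.0, 575.0, 800.0, 1003.0, 644.0, 413.0, 0.0 m³/s; ΣQ_DR = 4077 m³/s.
V = ΣQ_DR · Δt = 4077 × 3600 s = 1.468 × 10^7 m³.
Over A = 269 km², depth = V / A = 54.6 mm.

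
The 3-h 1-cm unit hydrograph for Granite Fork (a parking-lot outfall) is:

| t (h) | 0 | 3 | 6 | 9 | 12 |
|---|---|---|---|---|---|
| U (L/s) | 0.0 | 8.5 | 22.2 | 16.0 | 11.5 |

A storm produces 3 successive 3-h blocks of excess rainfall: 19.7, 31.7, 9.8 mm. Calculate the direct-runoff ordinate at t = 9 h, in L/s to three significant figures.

Q ≈ 110 L/s

By discrete convolution, Q_j = Σ (P_i / 10 mm) · U_{j−i}.
At t = 9 h (j=3): Q = (19.7/10)·16.0 + (31.7/10)·22.2 + (9.8/10)·8.5 = 110 L/s.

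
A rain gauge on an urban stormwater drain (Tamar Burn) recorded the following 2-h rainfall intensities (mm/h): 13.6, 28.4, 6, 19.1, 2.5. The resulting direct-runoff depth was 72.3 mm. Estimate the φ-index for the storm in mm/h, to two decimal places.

Only the 3 blocks with intensity above φ contribute runoff: 13.6, 28.4, 19.1 mm/h.
Σ(I−φ)·Δt = d  ⇒  (13.6+28.4+19.1 − 3φ)·2 = 72.3
φ = (61.10 − 72.3/2) / 3 = 8.32 mm/h.

φ ≈ 8.32 mm/h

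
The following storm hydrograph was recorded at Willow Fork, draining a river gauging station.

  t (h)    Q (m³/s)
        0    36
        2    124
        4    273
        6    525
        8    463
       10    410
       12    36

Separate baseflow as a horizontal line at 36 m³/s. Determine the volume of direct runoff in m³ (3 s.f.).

V ≈ 1.16 × 10^7 m³

Direct-runoff ordinates (Q − Q_b): 0.0, 88.0, 237.0, 489.0, 427.0, 374.0, 0.0 m³/s.
ΣQ_DR = 1615 m³/s.
With Δt = 2 h = 7200 s, V = ΣQ_DR · Δt = 1615 × 7200 = 1.16 × 10^7 m³.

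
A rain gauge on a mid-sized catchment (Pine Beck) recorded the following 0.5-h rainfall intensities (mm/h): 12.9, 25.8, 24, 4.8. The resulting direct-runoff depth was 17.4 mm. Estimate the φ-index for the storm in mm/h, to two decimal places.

Only the 3 blocks with intensity above φ contribute runoff: 12.9, 25.8, 24 mm/h.
Σ(I−φ)·Δt = d  ⇒  (12.9+25.8+24 − 3φ)·0.5 = 17.4
φ = (62.70 − 17.4/0.5) / 3 = 9.30 mm/h.

φ ≈ 9.30 mm/h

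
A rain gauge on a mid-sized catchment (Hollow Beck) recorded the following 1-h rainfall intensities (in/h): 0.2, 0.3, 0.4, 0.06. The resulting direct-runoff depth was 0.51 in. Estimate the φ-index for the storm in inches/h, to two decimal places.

Only the 3 blocks with intensity above φ contribute runoff: 0.2, 0.3, 0.4 in/h.
Σ(I−φ)·Δt = d  ⇒  (0.2+0.3+0.4 − 3φ)·1 = 0.51
φ = (0.9000 − 0.51/1) / 3 = 0.13 in/h.

φ ≈ 0.13 in/h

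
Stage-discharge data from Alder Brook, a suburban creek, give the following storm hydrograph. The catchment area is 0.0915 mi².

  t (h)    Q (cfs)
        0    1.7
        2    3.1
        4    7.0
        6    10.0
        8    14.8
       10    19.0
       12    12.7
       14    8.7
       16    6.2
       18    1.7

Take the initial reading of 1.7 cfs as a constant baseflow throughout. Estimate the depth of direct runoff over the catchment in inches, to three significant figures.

Direct runoff: 0.0, 1.4, 5.3, 8.3, 13.1, 17.3, 11.0, 7.0, 4.5, 0.0 cfs; ΣQ_DR = 67.90 cfs.
V = ΣQ_DR · Δt = 67.90 × 7200 s = 4.889 × 10^5 ft³.
Over A = 0.0915 mi², depth = V / A = 2.30 in.

d ≈ 2.30 in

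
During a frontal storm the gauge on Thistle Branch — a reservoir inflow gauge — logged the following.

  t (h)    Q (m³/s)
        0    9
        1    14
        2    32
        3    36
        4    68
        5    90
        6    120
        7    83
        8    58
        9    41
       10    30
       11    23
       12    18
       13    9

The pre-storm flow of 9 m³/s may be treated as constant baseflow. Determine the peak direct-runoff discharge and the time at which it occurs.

Q_p = 111.0 m³/s at t = 6 h

Subtracting baseflow gives direct-runoff ordinates: 0.0, 5.0, 23.0, 27.0, 59.0, 81.0, 111.0, 74.0, 49.0, 32.0, 21.0, 14.0, 9.0, 0.0 m³/s.
The maximum is 111.0 m³/s, occurring at the reading for t = 6 h.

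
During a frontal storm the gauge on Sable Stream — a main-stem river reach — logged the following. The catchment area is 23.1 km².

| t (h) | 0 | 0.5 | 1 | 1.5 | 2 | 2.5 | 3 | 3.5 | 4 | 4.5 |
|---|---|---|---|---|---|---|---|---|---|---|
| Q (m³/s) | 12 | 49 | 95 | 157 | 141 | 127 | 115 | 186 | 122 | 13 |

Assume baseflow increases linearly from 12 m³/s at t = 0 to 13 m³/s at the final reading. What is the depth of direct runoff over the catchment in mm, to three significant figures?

d ≈ 69.5 mm

Direct runoff: 0.00, 36.89, 82.78, 144.67, 128.56, 114.44, 102.33, 173.22, 109.11, 0.00 m³/s; ΣQ_DR = 892.0 m³/s.
V = ΣQ_DR · Δt = 892.0 × 1800 s = 1.606 × 10^6 m³.
Over A = 23.1 km², depth = V / A = 69.5 mm.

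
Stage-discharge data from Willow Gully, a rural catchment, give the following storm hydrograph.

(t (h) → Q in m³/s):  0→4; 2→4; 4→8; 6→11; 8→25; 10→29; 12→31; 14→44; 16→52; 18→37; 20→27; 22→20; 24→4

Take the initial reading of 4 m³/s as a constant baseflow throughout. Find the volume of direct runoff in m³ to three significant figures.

Direct-runoff ordinates (Q − Q_b): 0.0, 0.0, 4.0, 7.0, 21.0, 25.0, 27.0, 40.0, 48.0, 33.0, 23.0, 16.0, 0.0 m³/s.
ΣQ_DR = 244.0 m³/s.
With Δt = 2 h = 7200 s, V = ΣQ_DR · Δt = 244.0 × 7200 = 1.76 × 10^6 m³.

V ≈ 1.76 × 10^6 m³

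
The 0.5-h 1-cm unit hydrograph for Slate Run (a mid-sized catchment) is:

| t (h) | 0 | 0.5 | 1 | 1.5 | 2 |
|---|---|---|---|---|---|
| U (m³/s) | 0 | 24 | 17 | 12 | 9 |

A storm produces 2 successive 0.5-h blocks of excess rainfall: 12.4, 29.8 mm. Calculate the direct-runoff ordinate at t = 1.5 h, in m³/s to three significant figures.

Q ≈ 65.5 m³/s

By discrete convolution, Q_j = Σ (P_i / 10 mm) · U_{j−i}.
At t = 1.5 h (j=3): Q = (12.4/10)·12 + (29.8/10)·17 = 65.5 m³/s.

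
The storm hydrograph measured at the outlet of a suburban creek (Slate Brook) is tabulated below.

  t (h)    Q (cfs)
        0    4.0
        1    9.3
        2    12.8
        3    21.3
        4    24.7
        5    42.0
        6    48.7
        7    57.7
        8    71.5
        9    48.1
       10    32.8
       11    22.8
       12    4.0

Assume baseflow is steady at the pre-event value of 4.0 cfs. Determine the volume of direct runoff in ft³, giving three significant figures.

V ≈ 1.25 × 10^6 ft³

Direct-runoff ordinates (Q − Q_b): 0.0, 5.3, 8.8, 17.3, 20.7, 38.0, 44.7, 53.7, 67.5, 44.1, 28.8, 18.8, 0.0 cfs.
ΣQ_DR = 347.7 cfs.
With Δt = 1 h = 3600 s, V = ΣQ_DR · Δt = 347.7 × 3600 = 1.25 × 10^6 ft³.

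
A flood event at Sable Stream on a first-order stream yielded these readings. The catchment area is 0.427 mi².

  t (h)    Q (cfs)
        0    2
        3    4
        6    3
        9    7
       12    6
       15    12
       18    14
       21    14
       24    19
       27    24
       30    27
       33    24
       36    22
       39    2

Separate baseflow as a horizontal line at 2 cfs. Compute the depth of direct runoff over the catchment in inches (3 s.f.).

Direct runoff: 0.0, 2.0, 1.0, 5.0, 4.0, 10.0, 12.0, 12.0, 17.0, 22.0, 25.0, 22.0, 20.0, 0.0 cfs; ΣQ_DR = 152.0 cfs.
V = ΣQ_DR · Δt = 152.0 × 10800 s = 1.642 × 10^6 ft³.
Over A = 0.427 mi², depth = V / A = 1.65 in.

d ≈ 1.65 in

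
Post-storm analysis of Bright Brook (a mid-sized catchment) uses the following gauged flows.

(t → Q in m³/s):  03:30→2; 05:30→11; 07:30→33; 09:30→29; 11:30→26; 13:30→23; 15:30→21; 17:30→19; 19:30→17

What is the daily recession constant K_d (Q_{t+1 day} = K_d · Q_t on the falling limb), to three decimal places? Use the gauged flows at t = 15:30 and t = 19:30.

K_d ≈ 0.281

Between t = 15:30 and t = 19:30 the flow falls from 21 to 17 m³/s over 2×2 h = 4 h.
Per-interval ratio K = (17/21)^(1/2) = 0.8997; K_d = K^(24/2) = 0.281.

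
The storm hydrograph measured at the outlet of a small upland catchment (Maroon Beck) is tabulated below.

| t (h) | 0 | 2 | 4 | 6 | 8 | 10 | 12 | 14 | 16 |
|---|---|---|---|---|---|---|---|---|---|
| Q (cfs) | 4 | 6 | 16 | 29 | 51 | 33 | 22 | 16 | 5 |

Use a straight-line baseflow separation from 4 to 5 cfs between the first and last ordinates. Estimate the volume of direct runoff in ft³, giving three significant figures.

V ≈ 1.02 × 10^6 ft³

Direct-runoff ordinates (Q − Q_b): 0.00, 1.88, 11.75, 24.62, 46.50, 28.38, 17.25, 11.12, 0.00 cfs.
ΣQ_DR = 141.5 cfs.
With Δt = 2 h = 7200 s, V = ΣQ_DR · Δt = 141.5 × 7200 = 1.02 × 10^6 ft³.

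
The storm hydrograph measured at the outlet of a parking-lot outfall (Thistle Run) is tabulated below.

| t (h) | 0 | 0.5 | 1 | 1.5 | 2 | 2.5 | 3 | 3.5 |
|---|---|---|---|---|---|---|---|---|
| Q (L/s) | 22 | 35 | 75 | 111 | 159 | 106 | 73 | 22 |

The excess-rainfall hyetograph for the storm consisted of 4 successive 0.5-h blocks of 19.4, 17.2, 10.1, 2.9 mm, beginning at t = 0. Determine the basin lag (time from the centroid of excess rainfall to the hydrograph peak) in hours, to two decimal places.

t_L ≈ 1.29 h

Centroid of excess rainfall: t_c = Σ P_i·t̄_i / ΣP_i = 0.7147 h (block centres at 0.25, 0.75, 1.25, 1.75 h).
Hydrograph peak occurs at t = 2 h, so basin lag t_L = 2 − 0.7147 = 1.29 h.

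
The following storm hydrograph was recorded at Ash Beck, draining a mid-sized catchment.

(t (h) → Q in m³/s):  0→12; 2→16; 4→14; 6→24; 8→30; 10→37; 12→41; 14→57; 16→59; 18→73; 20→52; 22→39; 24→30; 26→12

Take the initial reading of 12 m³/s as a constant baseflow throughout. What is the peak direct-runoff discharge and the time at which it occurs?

Q_p = 61.0 m³/s at t = 18 h

Subtracting baseflow gives direct-runoff ordinates: 0.0, 4.0, 2.0, 12.0, 18.0, 25.0, 29.0, 45.0, 47.0, 61.0, 40.0, 27.0, 18.0, 0.0 m³/s.
The maximum is 61.0 m³/s, occurring at the reading for t = 18 h.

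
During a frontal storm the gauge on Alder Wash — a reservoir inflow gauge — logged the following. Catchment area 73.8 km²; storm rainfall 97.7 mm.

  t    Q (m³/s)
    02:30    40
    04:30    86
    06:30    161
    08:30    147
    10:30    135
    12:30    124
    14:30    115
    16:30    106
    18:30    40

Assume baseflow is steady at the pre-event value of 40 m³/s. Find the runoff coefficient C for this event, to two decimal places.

ΣQ_DR = 594.0 m³/s; V = ΣQ_DR·Δt = 4.277 × 10^6 m³.
Runoff depth d = V / A = 57.95 mm.
C = d / P = 57.95 / 97.7 = 0.59.

C ≈ 0.59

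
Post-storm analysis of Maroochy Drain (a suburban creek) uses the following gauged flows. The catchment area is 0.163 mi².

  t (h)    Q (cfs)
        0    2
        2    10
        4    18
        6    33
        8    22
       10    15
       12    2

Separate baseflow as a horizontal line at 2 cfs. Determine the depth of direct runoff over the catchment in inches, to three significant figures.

Direct runoff: 0.0, 8.0, 16.0, 31.0, 20.0, 13.0, 0.0 cfs; ΣQ_DR = 88.00 cfs.
V = ΣQ_DR · Δt = 88.00 × 7200 s = 6.336 × 10^5 ft³.
Over A = 0.163 mi², depth = V / A = 1.67 in.

d ≈ 1.67 in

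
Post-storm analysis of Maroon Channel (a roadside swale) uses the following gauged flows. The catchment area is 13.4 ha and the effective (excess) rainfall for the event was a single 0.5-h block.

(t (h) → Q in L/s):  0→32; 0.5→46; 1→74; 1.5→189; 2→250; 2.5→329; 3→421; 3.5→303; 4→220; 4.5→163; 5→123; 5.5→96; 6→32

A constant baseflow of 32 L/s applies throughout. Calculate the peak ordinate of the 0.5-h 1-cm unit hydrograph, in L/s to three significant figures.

U_p ≈ 156 L/s

Direct runoff: 0.0, 14.0, 42.0, 157.0, 218.0, 297.0, 389.0, 271.0, 188.0, 131.0, 91.0, 64.0, 0.0 L/s; ΣQ_DR = 1862 L/s, peak = 389.0 L/s.
Runoff depth d = ΣQ_DR·Δt / A = 1862 × 1800 / (13.4 ha) = 25.01 mm.
The 1-cm UH is the DRH scaled by (10 mm)/d, so U_p = 389.0 × 10/25.01 = 156 L/s.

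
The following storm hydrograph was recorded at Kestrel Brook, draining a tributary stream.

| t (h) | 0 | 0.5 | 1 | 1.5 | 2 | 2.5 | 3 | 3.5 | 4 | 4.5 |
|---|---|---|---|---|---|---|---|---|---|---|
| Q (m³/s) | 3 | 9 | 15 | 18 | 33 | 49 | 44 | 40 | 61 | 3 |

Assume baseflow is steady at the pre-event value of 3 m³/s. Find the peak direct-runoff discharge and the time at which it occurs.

Q_p = 58.0 m³/s at t = 4 h

Subtracting baseflow gives direct-runoff ordinates: 0.0, 6.0, 12.0, 15.0, 30.0, 46.0, 41.0, 37.0, 58.0, 0.0 m³/s.
The maximum is 58.0 m³/s, occurring at the reading for t = 4 h.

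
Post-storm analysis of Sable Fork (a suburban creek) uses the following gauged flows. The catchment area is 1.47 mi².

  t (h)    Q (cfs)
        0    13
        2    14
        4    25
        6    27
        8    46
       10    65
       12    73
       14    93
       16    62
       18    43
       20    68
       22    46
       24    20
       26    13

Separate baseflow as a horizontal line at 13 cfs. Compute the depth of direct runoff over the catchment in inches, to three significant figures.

d ≈ 0.898 in

Direct runoff: 0.0, 1.0, 12.0, 14.0, 33.0, 52.0, 60.0, 80.0, 49.0, 30.0, 55.0, 33.0, 7.0, 0.0 cfs; ΣQ_DR = 426.0 cfs.
V = ΣQ_DR · Δt = 426.0 × 7200 s = 3.067 × 10^6 ft³.
Over A = 1.47 mi², depth = V / A = 0.898 in.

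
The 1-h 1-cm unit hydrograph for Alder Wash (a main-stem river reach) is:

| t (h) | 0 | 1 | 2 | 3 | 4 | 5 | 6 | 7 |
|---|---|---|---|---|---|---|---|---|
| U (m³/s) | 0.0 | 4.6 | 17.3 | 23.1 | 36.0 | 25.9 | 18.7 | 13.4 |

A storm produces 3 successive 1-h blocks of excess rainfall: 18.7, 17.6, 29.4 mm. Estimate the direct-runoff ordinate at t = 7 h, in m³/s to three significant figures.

By discrete convolution, Q_j = Σ (P_i / 10 mm) · U_{j−i}.
At t = 7 h (j=7): Q = (18.7/10)·13.4 + (17.6/10)·18.7 + (29.4/10)·25.9 = 134 m³/s.

Q ≈ 134 m³/s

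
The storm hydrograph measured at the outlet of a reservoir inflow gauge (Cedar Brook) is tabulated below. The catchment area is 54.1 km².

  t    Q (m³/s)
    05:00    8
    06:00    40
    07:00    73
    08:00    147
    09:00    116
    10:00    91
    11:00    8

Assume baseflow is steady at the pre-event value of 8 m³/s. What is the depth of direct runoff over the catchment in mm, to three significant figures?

d ≈ 28.4 mm

Direct runoff: 0.0, 32.0, 65.0, 139.0, 108.0, 83.0, 0.0 m³/s; ΣQ_DR = 427.0 m³/s.
V = ΣQ_DR · Δt = 427.0 × 3600 s = 1.537 × 10^6 m³.
Over A = 54.1 km², depth = V / A = 28.4 mm.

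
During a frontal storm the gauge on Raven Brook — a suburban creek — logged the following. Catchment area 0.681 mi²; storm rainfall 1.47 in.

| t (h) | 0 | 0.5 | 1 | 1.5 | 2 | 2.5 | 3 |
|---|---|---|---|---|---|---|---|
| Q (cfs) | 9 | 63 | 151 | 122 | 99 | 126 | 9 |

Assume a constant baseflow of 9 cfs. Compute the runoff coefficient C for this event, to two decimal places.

C ≈ 0.40

ΣQ_DR = 516.0 cfs; V = ΣQ_DR·Δt = 9.288 × 10^5 ft³.
Runoff depth d = V / A = 0.5871 in.
C = d / P = 0.5871 / 1.47 = 0.40.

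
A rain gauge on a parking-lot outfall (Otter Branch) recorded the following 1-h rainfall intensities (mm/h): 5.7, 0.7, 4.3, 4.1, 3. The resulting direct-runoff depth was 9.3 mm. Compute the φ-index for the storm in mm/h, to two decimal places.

φ ≈ 1.95 mm/h

Only the 4 blocks with intensity above φ contribute runoff: 5.7, 4.3, 4.1, 3 mm/h.
Σ(I−φ)·Δt = d  ⇒  (5.7+4.3+4.1+3 − 4φ)·1 = 9.3
φ = (17.10 − 9.3/1) / 4 = 1.95 mm/h.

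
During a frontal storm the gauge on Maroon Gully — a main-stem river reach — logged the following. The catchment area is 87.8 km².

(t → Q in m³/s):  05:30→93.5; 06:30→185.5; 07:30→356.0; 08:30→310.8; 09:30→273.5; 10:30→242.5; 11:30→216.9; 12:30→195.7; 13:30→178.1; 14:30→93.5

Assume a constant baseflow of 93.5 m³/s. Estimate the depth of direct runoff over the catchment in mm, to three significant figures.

Direct runoff: 0.0, 92.0, 262.5, 217.3, 180.0, 149.0, 123.4, 102.2, 84.6, 0.0 m³/s; ΣQ_DR = 1211 m³/s.
V = ΣQ_DR · Δt = 1211 × 3600 s = 4.360 × 10^6 m³.
Over A = 87.8 km², depth = V / A = 49.7 mm.

d ≈ 49.7 mm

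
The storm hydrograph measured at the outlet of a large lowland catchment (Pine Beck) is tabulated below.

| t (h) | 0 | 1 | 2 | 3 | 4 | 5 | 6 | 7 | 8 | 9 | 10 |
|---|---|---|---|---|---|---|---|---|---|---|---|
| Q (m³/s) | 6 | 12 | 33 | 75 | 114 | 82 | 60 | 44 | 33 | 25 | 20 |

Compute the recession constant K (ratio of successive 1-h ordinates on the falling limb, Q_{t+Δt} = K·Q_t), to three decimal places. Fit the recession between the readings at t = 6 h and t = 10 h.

K ≈ 0.760

Using the recession-limb readings at t = 6 h and t = 10 h: Q falls from 60 to 20 m³/s over 4 intervals.
K = (Q₂/Q₁)^(1/4) = (20/60)^(1/4) = 0.760.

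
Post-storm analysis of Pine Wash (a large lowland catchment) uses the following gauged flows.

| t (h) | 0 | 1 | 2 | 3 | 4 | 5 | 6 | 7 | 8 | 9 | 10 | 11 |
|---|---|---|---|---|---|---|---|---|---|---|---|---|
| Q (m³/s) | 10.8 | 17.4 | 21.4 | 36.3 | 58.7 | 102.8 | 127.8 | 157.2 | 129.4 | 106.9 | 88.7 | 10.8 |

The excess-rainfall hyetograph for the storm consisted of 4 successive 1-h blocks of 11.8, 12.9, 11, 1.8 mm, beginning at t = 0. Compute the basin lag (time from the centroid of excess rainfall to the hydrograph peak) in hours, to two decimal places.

Centroid of excess rainfall: t_c = Σ P_i·t̄_i / ΣP_i = 1.5747 h (block centres at 0.5, 1.5, 2.5, 3.5 h).
Hydrograph peak occurs at t = 7 h, so basin lag t_L = 7 − 1.5747 = 5.43 h.

t_L ≈ 5.43 h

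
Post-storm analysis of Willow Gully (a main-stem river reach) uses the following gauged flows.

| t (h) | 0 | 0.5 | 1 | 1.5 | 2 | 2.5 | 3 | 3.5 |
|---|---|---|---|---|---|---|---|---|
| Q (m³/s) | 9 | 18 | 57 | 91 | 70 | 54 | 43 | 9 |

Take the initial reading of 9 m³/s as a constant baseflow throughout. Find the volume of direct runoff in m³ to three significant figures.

Direct-runoff ordinates (Q − Q_b): 0.0, 9.0, 48.0, 82.0, 61.0, 45.0, 34.0, 0.0 m³/s.
ΣQ_DR = 279.0 m³/s.
With Δt = 0.5 h = 1800 s, V = ΣQ_DR · Δt = 279.0 × 1800 = 5.02 × 10^5 m³.

V ≈ 5.02 × 10^5 m³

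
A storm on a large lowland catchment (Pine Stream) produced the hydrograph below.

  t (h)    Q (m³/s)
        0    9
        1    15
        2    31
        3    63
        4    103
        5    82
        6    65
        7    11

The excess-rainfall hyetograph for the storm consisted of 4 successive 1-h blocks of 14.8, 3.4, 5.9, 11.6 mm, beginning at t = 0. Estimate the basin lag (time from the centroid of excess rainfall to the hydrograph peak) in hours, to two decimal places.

Centroid of excess rainfall: t_c = Σ P_i·t̄_i / ΣP_i = 1.9006 h (block centres at 0.5, 1.5, 2.5, 3.5 h).
Hydrograph peak occurs at t = 4 h, so basin lag t_L = 4 − 1.9006 = 2.10 h.

t_L ≈ 2.10 h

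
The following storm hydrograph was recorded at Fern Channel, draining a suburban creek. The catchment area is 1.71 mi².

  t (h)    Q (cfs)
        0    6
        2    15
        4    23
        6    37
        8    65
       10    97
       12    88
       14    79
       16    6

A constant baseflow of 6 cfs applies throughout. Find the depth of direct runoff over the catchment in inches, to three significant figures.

d ≈ 0.656 in

Direct runoff: 0.0, 9.0, 17.0, 31.0, 59.0, 91.0, 82.0, 73.0, 0.0 cfs; ΣQ_DR = 362.0 cfs.
V = ΣQ_DR · Δt = 362.0 × 7200 s = 2.606 × 10^6 ft³.
Over A = 1.71 mi², depth = V / A = 0.656 in.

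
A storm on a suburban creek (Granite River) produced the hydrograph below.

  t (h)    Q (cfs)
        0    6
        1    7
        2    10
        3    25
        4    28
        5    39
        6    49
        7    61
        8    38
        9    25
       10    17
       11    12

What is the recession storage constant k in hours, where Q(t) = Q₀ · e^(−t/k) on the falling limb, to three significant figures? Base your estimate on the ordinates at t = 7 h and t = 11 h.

On the falling limb, Q drops from 61 to 12 cfs between t = 7 h and t = 11 h (Δt = 4 h).
k = −Δt / ln(Q₂/Q₁) = −4 / ln(12/61) = 2.46 h.

k ≈ 2.46 h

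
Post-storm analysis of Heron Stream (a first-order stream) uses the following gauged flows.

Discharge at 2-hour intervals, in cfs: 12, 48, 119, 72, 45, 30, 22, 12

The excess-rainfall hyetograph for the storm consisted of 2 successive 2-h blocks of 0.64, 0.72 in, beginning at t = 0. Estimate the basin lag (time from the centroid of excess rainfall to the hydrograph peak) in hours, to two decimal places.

Centroid of excess rainfall: t_c = Σ P_i·t̄_i / ΣP_i = 2.0588 h (block centres at 1, 3 h).
Hydrograph peak occurs at t = 4 h, so basin lag t_L = 4 − 2.0588 = 1.94 h.

t_L ≈ 1.94 h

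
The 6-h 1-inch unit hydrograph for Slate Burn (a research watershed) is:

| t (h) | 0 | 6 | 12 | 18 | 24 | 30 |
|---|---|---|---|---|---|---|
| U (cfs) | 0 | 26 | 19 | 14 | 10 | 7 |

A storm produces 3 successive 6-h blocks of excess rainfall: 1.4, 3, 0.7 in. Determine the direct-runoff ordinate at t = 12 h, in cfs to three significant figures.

Q ≈ 105 cfs

By discrete convolution, Q_j = Σ (P_i / 1 in) · U_{j−i}.
At t = 12 h (j=2): Q = (1.4/1)·19 + (3/1)·26 + (0.7/1)·0 = 105 cfs.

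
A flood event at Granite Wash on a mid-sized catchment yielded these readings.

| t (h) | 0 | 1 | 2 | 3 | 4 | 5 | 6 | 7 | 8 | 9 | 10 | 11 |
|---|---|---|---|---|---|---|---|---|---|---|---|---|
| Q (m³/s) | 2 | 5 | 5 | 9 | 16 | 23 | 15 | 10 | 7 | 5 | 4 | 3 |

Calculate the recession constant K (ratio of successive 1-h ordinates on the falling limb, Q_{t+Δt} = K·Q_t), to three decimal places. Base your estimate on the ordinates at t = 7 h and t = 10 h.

K ≈ 0.737

Using the recession-limb readings at t = 7 h and t = 10 h: Q falls from 10 to 4 m³/s over 3 intervals.
K = (Q₂/Q₁)^(1/3) = (4/10)^(1/3) = 0.737.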